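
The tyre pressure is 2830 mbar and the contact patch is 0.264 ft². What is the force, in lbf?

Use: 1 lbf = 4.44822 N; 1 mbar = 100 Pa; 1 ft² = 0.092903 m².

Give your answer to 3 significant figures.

1560 lbf

2830 mbar × 100 = 283000 Pa
0.264 ft² × 0.092903 = 0.0245264 m²
F = P × A = 283000 Pa × 0.0245264 m² = 6940.97 N
6940.97 N ÷ (4.44822 N/lbf) = 1560.39 lbf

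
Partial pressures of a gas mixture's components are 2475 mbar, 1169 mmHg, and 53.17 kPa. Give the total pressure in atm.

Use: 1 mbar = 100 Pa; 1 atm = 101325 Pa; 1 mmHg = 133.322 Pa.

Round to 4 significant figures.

2475 mbar × 100 = 247500 Pa
1169 mmHg × 133.322 = 155853 Pa
53.17 kPa × 1000 = 53170 Pa
Total: 247500 + 155853 + 53170 = 456523 Pa
In atm: 456523 / 101325 = 4.50553 atm

4.506 atm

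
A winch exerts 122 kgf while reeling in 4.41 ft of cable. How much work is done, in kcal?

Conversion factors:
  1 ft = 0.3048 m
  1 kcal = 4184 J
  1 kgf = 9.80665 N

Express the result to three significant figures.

0.384 kcal

122 kgf × 9.80665 → 1196.41 N
4.41 ft × 0.3048 → 1.34417 m
W = F × d = 1196.41 N × 1.34417 m = 1608.18 J
1608.18 J ÷ (4184 J/kcal) = 0.384364 kcal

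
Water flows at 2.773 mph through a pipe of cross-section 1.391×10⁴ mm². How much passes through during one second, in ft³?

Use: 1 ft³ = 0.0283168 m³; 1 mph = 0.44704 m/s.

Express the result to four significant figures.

2.773 mph × 0.44704 = 1.23964 m/s
1.391×10⁴ mm² × 10⁻⁶ = 0.01391 m²
V = v × A × t = 1.23964 m/s × 0.01391 m² × 1 s = 0.0172434 m³
0.0172434 m³ ÷ (0.0283168 m³/ft³) = 0.608946 ft³

0.6089 ft³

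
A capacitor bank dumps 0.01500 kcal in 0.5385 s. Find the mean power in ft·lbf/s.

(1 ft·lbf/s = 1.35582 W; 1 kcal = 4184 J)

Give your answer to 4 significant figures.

85.96 ft·lbf/s

0.01500 kcal × 4184 = 62.76 J
P = E / t = 62.76 J / 0.5385 s = 116.546 W
116.546 W ÷ (1.35582 W/ft·lbf/s) = 85.9598 ft·lbf/s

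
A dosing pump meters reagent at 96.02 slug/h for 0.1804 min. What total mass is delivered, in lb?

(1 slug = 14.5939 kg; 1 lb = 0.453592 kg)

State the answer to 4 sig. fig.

96.02 slug/h → 0.389252 kg/s
0.1804 min → 10.824 s
m = ṁ × t = 0.389252 × 10.824 = 4.21326 kg
In lb: 4.21326 / 0.453592 = 9.28866 lb

9.289 lb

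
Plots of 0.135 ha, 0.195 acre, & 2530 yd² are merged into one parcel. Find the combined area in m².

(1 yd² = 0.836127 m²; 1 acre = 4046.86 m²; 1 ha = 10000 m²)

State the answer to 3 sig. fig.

0.135 ha × 10000 = 1350 m²
0.195 acre × 4046.86 = 789.138 m²
2530 yd² × 0.836127 = 2115.4 m²
Total: 1350 + 789.138 + 2115.4 = 4254.54 m²

4250 m²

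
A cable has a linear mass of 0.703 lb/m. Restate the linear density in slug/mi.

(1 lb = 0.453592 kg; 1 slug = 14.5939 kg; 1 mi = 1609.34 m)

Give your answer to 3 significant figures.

35.2 slug/mi

0.703 lb/m × 0.453592 kg/lb = 0.318875 kg/m
0.318875 kg/m ÷ 14.5939 kg/slug × 1609.34 m/mi = 35.1639 slug/mi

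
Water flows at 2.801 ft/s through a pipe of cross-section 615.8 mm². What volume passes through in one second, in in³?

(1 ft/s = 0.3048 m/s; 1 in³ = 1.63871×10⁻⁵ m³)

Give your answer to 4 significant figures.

2.801 ft/s × 0.3048 → 0.853745 m/s
615.8 mm² × 10⁻⁶ → 6.158×10⁻⁴ m²
V = v × A × t = 0.853745 m/s × 6.158×10⁻⁴ m² × 1 s = 5.25736×10⁻⁴ m³
5.25736×10⁻⁴ m³ ÷ (1.63871×10⁻⁵ m³/in³) = 32.0823 in³

32.08 in³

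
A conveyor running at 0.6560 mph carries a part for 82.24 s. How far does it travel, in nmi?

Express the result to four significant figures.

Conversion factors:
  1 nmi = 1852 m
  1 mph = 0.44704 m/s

0.6560 mph × 0.44704 → 0.293258 m/s
d = v × t = 0.293258 m/s × 82.24 s = 24.1175 m
24.1175 m ÷ (1852 m/nmi) = 0.0130224 nmi

0.01302 nmi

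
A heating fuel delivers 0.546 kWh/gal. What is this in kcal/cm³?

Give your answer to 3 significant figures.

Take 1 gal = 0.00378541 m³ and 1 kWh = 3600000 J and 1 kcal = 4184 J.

0.546 kWh/gal × 3600000 J/kWh ÷ 0.00378541 m³/gal = 5.19257×10⁸ J/m³
5.19257×10⁸ J/m³ ÷ 4184 J/kcal × 10⁻⁶ m³/cm³ = 0.124105 kcal/cm³

0.124 kcal/cm³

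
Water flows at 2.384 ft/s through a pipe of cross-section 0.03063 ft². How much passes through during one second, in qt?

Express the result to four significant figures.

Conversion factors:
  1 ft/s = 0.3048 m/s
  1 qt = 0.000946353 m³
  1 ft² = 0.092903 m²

2.185 qt

2.384 ft/s × 0.3048 = 0.726643 m/s
0.03063 ft² × 0.092903 = 0.00284562 m²
V = v × A × t = 0.726643 m/s × 0.00284562 m² × 1 s = 0.00206775 m³
0.00206775 m³ ÷ (0.000946353 m³/qt) = 2.18497 qt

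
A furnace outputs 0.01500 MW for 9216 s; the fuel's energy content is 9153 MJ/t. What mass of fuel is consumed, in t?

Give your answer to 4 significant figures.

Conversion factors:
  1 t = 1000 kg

0.01510 t

0.01500 MW → 15000 W
E = P × t = 15000 × 9216 = 1.3824×10⁸ J
9153 MJ/t → 9.153×10⁶ J/kg
m = E / e_s = 1.3824×10⁸ / 9.153×10⁶ = 15.1032 kg
In t: 15.1032 / 1000 = 0.0151032 t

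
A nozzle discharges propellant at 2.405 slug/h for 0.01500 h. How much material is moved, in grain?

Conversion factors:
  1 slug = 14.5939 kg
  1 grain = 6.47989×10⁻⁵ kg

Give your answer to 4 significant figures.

8125 grain

2.405 slug/h → 0.00974954 kg/s
0.01500 h → 54 s
m = ṁ × t = 0.00974954 × 54 = 0.526475 kg
In grain: 0.526475 / 6.47989×10⁻⁵ = 8124.75 grain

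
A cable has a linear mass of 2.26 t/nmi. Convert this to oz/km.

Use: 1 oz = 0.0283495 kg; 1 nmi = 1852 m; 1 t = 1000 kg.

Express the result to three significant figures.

4.30×10⁴ oz/km

2.26 t/nmi × 1000 kg/t ÷ 1852 m/nmi = 1.2203 kg/m
1.2203 kg/m ÷ 0.0283495 kg/oz × 1000 m/km = 43044.9 oz/km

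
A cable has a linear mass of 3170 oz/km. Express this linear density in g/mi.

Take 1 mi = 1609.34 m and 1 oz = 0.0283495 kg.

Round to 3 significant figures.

3170 oz/km × 0.0283495 kg/oz ÷ 1000 m/km = 0.0898679 kg/m
0.0898679 kg/m ÷ 0.001 kg/g × 1609.34 m/mi = 144628 g/mi

1.45×10⁵ g/mi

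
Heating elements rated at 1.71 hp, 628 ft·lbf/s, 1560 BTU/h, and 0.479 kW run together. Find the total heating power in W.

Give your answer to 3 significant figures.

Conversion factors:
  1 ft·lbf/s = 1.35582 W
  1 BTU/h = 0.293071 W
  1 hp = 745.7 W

3060 W

1.71 hp × 745.7 = 1275.15 W
628 ft·lbf/s × 1.35582 = 851.455 W
1560 BTU/h × 0.293071 = 457.191 W
0.479 kW × 1000 = 479 W
Combined: 1275.15 + 851.455 + 457.191 + 479 = 3062.8 W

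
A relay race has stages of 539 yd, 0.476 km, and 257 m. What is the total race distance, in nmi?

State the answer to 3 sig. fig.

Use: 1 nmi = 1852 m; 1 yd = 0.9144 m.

539 yd × 0.9144 → 492.862 m
0.476 km × 1000 → 476 m
257 m (already m)
Sum: 492.862 + 476 + 257 = 1225.86 m
In nmi: 1225.86 / 1852 = 0.661911 nmi

0.662 nmi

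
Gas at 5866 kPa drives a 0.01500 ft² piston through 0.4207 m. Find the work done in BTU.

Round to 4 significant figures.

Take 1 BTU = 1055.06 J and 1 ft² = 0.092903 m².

3.260 BTU

5866 kPa → 5.866×10⁶ Pa
0.01500 ft² → 0.00139354 m²
F = P × A = 5.866×10⁶ × 0.00139354 = 8174.51 N
W = F × d = 8174.51 × 0.4207 = 3439.02 J
In BTU: 3439.02 / 1055.06 = 3.25955 BTU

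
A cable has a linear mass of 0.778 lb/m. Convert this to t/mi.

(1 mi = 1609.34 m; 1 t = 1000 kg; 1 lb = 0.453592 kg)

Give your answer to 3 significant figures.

0.778 lb/m × 0.453592 kg/lb = 0.352895 kg/m
0.352895 kg/m ÷ 1000 kg/t × 1609.34 m/mi = 0.567928 t/mi

0.568 t/mi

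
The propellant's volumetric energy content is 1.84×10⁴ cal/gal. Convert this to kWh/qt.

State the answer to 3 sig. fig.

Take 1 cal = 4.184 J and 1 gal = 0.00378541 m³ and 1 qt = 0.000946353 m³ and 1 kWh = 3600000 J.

0.00535 kWh/qt

1.84×10⁴ cal/gal × 4.184 J/cal ÷ 0.00378541 m³/gal = 2.03375×10⁷ J/m³
2.03375×10⁷ J/m³ ÷ 3600000 J/kWh × 0.000946353 m³/qt = 0.00534624 kWh/qt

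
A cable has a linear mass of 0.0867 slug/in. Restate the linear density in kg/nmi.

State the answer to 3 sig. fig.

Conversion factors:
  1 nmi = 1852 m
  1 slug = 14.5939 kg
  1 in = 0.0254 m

9.23×10⁴ kg/nmi

0.0867 slug/in × 14.5939 kg/slug ÷ 0.0254 m/in = 49.8146 kg/m
49.8146 kg/m × 1852 m/nmi = 92256.6 kg/nmi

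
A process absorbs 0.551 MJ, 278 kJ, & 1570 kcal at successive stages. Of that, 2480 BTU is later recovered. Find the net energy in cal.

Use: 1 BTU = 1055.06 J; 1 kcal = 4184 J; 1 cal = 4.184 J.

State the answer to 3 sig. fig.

1.14×10⁶ cal

0.551 MJ × 1000000 = 551000 J
278 kJ × 1000 = 278000 J
1570 kcal × 4184 = 6.56888×10⁶ J
2480 BTU × 1055.06 = 2.61655×10⁶ J
Sum: 551000 + 278000 + 6.56888×10⁶ − 2.61655×10⁶ = 4.78133×10⁶ J
In cal: 4.78133×10⁶ / 4.184 = 1.14277×10⁶ cal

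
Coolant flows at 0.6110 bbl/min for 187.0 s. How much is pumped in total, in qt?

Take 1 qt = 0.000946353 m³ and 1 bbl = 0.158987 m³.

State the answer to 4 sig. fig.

319.9 qt

0.6110 bbl/min → 0.00161902 m³/s
V = Q × t = 0.00161902 × 187 = 0.302757 m³
In qt: 0.302757 / 0.000946353 = 319.92 qt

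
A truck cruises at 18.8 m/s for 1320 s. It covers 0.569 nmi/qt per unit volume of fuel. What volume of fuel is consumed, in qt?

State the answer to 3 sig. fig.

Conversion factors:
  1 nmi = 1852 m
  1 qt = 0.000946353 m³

23.5 qt

d = v × t = 18.8 × 1320 = 24816 m
0.569 nmi/qt → 1.11353×10⁶ m/m³
V = d / (distance per unit fuel) = 24816 / 1.11353×10⁶ = 0.0222859 m³
In qt: 0.0222859 / 0.000946353 = 23.5492 qt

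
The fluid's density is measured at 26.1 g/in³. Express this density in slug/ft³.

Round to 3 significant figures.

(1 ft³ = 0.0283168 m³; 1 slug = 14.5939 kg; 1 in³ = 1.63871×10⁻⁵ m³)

3.09 slug/ft³

26.1 g/in³ × 0.001 kg/g ÷ 1.63871×10⁻⁵ m³/in³ = 1592.72 kg/m³
1592.72 kg/m³ ÷ 14.5939 kg/slug × 0.0283168 m³/ft³ = 3.09038 slug/ft³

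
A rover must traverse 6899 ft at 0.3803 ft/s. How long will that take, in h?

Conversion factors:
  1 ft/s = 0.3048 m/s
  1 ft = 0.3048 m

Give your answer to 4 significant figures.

6899 ft × 0.3048 → 2102.82 m
0.3803 ft/s × 0.3048 → 0.115915 m/s
t = d / v = 2102.82 m / 0.115915 m/s = 18141.1 s
18141.1 s ÷ (3600 s/h) = 5.03919 h

5.039 h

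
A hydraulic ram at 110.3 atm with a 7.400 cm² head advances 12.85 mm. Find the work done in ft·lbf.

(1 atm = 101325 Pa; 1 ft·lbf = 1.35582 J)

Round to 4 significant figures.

110.3 atm → 1.11761×10⁷ Pa
7.400 cm² → 7.4×10⁻⁴ m²
F = P × A = 1.11761×10⁷ × 7.4×10⁻⁴ = 8270.31 N
12.85 mm → 0.01285 m
W = F × d = 8270.31 × 0.01285 = 106.273 J
In ft·lbf: 106.273 / 1.35582 = 78.3828 ft·lbf

78.38 ft·lbf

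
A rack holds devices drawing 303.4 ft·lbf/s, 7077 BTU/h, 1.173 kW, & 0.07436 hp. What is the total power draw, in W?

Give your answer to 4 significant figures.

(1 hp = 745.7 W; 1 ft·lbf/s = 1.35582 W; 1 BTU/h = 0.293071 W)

303.4 ft·lbf/s × 1.35582 = 411.356 W
7077 BTU/h × 0.293071 = 2074.06 W
1.173 kW × 1000 = 1173 W
0.07436 hp × 745.7 = 55.4503 W
Sum: 411.356 + 2074.06 + 1173 + 55.4503 = 3713.87 W

3714 W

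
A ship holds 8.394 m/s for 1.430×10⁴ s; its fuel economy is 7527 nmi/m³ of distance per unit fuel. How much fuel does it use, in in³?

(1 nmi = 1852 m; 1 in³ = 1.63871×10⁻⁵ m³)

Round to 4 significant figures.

d = v × t = 8.394 × 14300 = 120034 m
7527 nmi/m³ → 1.394×10⁷ m/m³
V = d / (distance per unit fuel) = 120034 / 1.394×10⁷ = 0.00861076 m³
In in³: 0.00861076 / 1.63871×10⁻⁵ = 525.46 in³

525.5 in³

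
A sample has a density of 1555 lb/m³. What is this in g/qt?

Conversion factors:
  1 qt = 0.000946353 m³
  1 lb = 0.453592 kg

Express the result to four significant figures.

667.5 g/qt

1555 lb/m³ × 0.453592 kg/lb = 705.336 kg/m³
705.336 kg/m³ ÷ 0.001 kg/g × 0.000946353 m³/qt = 667.497 g/qt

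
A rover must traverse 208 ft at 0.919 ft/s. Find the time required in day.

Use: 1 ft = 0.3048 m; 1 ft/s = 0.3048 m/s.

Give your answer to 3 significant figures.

208 ft × 0.3048 → 63.3984 m
0.919 ft/s × 0.3048 → 0.280111 m/s
t = d / v = 63.3984 m / 0.280111 m/s = 226.333 s
226.333 s ÷ (86400 s/day) = 0.00261959 day

0.00262 day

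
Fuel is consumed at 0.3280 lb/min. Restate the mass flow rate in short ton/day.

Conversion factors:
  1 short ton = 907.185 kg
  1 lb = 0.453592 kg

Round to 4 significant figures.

0.2362 short ton/day

0.3280 lb/min × 0.453592 kg/lb ÷ 60 s/min = 0.00247964 kg/s
0.00247964 kg/s ÷ 907.185 kg/short ton × 86400 s/day = 0.23616 short ton/day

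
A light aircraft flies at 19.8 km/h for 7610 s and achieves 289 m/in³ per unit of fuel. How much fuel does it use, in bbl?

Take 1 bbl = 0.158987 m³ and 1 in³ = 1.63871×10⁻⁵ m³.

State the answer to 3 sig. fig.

19.8 km/h → 5.5 m/s
d = v × t = 5.5 × 7610 = 41855 m
289 m/in³ → 1.76358×10⁷ m/m³
V = d / (distance per unit fuel) = 41855 / 1.76358×10⁷ = 0.0023733 m³
In bbl: 0.0023733 / 0.158987 = 0.0149276 bbl

0.0149 bbl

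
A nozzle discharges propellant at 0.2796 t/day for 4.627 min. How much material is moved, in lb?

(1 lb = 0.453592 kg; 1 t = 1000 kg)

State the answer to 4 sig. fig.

1.981 lb

0.2796 t/day → 0.00323611 kg/s
4.627 min → 277.62 s
m = ṁ × t = 0.00323611 × 277.62 = 0.898409 kg
In lb: 0.898409 / 0.453592 = 1.98065 lb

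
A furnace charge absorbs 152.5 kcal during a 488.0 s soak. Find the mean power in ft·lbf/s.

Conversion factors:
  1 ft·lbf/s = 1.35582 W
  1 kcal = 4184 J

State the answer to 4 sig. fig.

964.4 ft·lbf/s

152.5 kcal × 4184 = 638060 J
P = E / t = 638060 J / 488 s = 1307.5 W
1307.5 W ÷ (1.35582 W/ft·lbf/s) = 964.361 ft·lbf/s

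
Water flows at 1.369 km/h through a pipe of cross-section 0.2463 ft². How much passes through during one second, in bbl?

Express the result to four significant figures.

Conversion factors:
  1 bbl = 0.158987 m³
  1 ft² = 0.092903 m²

0.05473 bbl

1.369 km/h × (1/3.6) → 0.380278 m/s
0.2463 ft² × 0.092903 → 0.022882 m²
V = v × A × t = 0.380278 m/s × 0.022882 m² × 1 s = 0.00870152 m³
0.00870152 m³ ÷ (0.158987 m³/bbl) = 0.054731 bbl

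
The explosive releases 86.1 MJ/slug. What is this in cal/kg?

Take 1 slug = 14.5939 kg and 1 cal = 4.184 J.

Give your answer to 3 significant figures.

1.41×10⁶ cal/kg

86.1 MJ/slug × 1000000 J/MJ ÷ 14.5939 kg/slug = 5.89973×10⁶ J/kg
5.89973×10⁶ J/kg ÷ 4.184 J/cal = 1.41007×10⁶ cal/kg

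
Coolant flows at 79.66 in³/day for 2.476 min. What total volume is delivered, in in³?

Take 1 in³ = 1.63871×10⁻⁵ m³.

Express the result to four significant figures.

79.66 in³/day → 1.51088×10⁻⁸ m³/s
2.476 min → 148.56 s
V = Q × t = 1.51088×10⁻⁸ × 148.56 = 2.24456×10⁻⁶ m³
In in³: 2.24456×10⁻⁶ / 1.63871×10⁻⁵ = 0.136971 in³

0.1370 in³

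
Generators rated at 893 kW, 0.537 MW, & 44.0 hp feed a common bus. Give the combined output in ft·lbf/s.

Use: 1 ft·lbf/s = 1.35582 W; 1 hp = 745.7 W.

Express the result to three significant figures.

1.08×10⁶ ft·lbf/s

893 kW × 1000 = 893000 W
0.537 MW × 1000000 = 537000 W
44.0 hp × 745.7 = 32810.8 W
Sum: 893000 + 537000 + 32810.8 = 1.46281×10⁶ W
In ft·lbf/s: 1.46281×10⁶ / 1.35582 = 1.07891×10⁶ ft·lbf/s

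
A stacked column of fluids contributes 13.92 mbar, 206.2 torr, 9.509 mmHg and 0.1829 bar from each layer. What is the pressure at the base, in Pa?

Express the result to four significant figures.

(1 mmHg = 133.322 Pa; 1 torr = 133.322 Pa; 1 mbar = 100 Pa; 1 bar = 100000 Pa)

4.844×10⁴ Pa

13.92 mbar × 100 → 1392 Pa
206.2 torr × 133.322 → 27491 Pa
9.509 mmHg × 133.322 → 1267.76 Pa
0.1829 bar × 100000 → 18290 Pa
Sum: 1392 + 27491 + 1267.76 + 18290 = 48440.8 Pa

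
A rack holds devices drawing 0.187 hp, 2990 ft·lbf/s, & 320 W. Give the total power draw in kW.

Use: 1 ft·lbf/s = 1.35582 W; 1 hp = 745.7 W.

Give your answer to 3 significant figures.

0.187 hp × 745.7 → 139.446 W
2990 ft·lbf/s × 1.35582 → 4053.9 W
320 W (already W)
Total: 139.446 + 4053.9 + 320 = 4513.35 W
In kW: 4513.35 / 1000 = 4.51335 kW

4.51 kW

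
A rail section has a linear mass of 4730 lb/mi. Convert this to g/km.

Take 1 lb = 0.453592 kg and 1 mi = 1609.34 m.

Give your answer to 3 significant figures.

4730 lb/mi × 0.453592 kg/lb ÷ 1609.34 m/mi = 1.33315 kg/m
1.33315 kg/m ÷ 0.001 kg/g × 1000 m/km = 1.33315×10⁶ g/km

1.33×10⁶ g/km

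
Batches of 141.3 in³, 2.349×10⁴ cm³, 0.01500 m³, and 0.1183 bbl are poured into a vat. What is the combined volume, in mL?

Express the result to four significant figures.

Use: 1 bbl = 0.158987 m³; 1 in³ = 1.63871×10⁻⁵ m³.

5.961×10⁴ mL

141.3 in³ × 1.63871×10⁻⁵ = 0.0023155 m³
2.349×10⁴ cm³ × 10⁻⁶ = 0.02349 m³
0.01500 m³ (already m³)
0.1183 bbl × 0.158987 = 0.0188082 m³
Total: 0.0023155 + 0.02349 + 0.015 + 0.0188082 = 0.0596137 m³
In mL: 0.0596137 / 10⁻⁶ = 59613.7 mL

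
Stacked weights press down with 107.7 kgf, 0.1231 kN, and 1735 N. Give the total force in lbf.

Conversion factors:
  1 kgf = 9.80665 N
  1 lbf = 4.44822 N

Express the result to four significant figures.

655.2 lbf

107.7 kgf × 9.80665 → 1056.18 N
0.1231 kN × 1000 → 123.1 N
1735 N (already N)
Combined: 1056.18 + 123.1 + 1735 = 2914.28 N
In lbf: 2914.28 / 4.44822 = 655.156 lbf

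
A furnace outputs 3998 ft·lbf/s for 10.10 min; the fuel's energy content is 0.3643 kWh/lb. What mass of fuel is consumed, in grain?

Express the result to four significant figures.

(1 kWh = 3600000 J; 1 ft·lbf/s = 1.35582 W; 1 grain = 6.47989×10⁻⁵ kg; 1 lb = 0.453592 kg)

1.753×10⁴ grain

3998 ft·lbf/s → 5420.57 W
10.10 min → 606 s
E = P × t = 5420.57 × 606 = 3.28487×10⁶ J
0.3643 kWh/lb → 2.89132×10⁶ J/kg
m = E / e_s = 3.28487×10⁶ / 2.89132×10⁶ = 1.13611 kg
In grain: 1.13611 / 6.47989×10⁻⁵ = 17532.9 grain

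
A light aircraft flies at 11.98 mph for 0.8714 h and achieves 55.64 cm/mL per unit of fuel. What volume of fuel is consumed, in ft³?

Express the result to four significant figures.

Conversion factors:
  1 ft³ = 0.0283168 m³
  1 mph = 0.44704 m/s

11.98 mph → 5.35554 m/s
0.8714 h → 3137.04 s
d = v × t = 5.35554 × 3137.04 = 16800.5 m
55.64 cm/mL → 556400 m/m³
V = d / (distance per unit fuel) = 16800.5 / 556400 = 0.030195 m³
In ft³: 0.030195 / 0.0283168 = 1.06633 ft³

1.066 ft³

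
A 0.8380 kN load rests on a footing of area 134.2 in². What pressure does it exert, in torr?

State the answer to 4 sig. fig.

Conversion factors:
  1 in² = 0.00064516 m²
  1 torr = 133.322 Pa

72.60 torr

0.8380 kN × 1000 → 838 N
134.2 in² × 0.00064516 → 0.0865805 m²
P = F / A = 838 N / 0.0865805 m² = 9678.85 Pa
9678.85 Pa ÷ (133.322 Pa/torr) = 72.5975 torr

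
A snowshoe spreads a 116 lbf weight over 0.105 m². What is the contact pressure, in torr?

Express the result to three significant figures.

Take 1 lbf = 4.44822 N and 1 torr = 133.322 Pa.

36.9 torr

116 lbf × 4.44822 = 515.994 N
P = F / A = 515.994 N / 0.105 m² = 4914.23 Pa
4914.23 Pa ÷ (133.322 Pa/torr) = 36.8599 torr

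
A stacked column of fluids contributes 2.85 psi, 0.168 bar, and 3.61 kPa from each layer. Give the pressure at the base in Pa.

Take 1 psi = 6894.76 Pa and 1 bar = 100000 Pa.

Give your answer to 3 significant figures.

2.85 psi × 6894.76 → 19650.1 Pa
0.168 bar × 100000 → 16800 Pa
3.61 kPa × 1000 → 3610 Pa
Sum: 19650.1 + 16800 + 3610 = 40060.1 Pa

4.01×10⁴ Pa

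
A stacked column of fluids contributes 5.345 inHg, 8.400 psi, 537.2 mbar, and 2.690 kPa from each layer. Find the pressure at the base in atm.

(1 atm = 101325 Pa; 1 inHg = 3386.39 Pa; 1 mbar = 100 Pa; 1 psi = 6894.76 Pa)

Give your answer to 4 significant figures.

5.345 inHg × 3386.39 → 18100.3 Pa
8.400 psi × 6894.76 → 57916 Pa
537.2 mbar × 100 → 53720 Pa
2.690 kPa × 1000 → 2690 Pa
Combined: 18100.3 + 57916 + 53720 + 2690 = 132426 Pa
In atm: 132426 / 101325 = 1.30694 atm

1.307 atm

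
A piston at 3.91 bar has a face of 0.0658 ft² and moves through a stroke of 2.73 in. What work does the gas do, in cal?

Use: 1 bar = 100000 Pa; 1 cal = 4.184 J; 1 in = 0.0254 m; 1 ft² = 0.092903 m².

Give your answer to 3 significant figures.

3.91 bar → 391000 Pa
0.0658 ft² → 0.00611302 m²
F = P × A = 391000 × 0.00611302 = 2390.19 N
2.73 in → 0.069342 m
W = F × d = 2390.19 × 0.069342 = 165.741 J
In cal: 165.741 / 4.184 = 39.613 cal

39.6 cal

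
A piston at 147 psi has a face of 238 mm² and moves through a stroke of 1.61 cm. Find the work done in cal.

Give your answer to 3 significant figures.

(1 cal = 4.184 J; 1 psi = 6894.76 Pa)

147 psi → 1.01353×10⁶ Pa
238 mm² → 2.38×10⁻⁴ m²
F = P × A = 1.01353×10⁶ × 2.38×10⁻⁴ = 241.22 N
1.61 cm → 0.0161 m
W = F × d = 241.22 × 0.0161 = 3.88364 J
In cal: 3.88364 / 4.184 = 0.928212 cal

0.928 cal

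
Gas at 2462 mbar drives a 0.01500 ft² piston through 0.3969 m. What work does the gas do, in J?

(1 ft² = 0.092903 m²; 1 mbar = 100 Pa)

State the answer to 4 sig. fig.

2462 mbar → 246200 Pa
0.01500 ft² → 0.00139354 m²
F = P × A = 246200 × 0.00139354 = 343.09 N
W = F × d = 343.09 × 0.3969 = 136.172 J

136.2 J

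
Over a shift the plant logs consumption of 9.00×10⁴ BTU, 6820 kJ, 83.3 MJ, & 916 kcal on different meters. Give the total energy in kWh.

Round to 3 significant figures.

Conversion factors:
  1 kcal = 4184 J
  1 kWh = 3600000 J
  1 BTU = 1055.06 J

52.5 kWh

9.00×10⁴ BTU × 1055.06 → 9.49554×10⁷ J
6820 kJ × 1000 → 6.82×10⁶ J
83.3 MJ × 1000000 → 8.33×10⁷ J
916 kcal × 4184 → 3.83254×10⁶ J
Total: 9.49554×10⁷ + 6.82×10⁶ + 8.33×10⁷ + 3.83254×10⁶ = 1.88908×10⁸ J
In kWh: 1.88908×10⁸ / 3600000 = 52.4744 kWh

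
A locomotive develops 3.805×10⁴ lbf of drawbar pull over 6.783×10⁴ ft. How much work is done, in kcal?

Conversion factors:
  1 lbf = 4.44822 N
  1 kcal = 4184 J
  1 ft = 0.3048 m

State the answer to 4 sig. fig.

8.363×10⁵ kcal

3.805×10⁴ lbf × 4.44822 = 169255 N
6.783×10⁴ ft × 0.3048 = 20674.6 m
W = F × d = 169255 N × 20674.6 m = 3.49928×10⁹ J
3.49928×10⁹ J ÷ (4184 J/kcal) = 836348 kcal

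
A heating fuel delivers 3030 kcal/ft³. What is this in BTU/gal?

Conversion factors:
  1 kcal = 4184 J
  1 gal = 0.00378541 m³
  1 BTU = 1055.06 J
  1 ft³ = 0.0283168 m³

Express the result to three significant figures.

1610 BTU/gal

3030 kcal/ft³ × 4184 J/kcal ÷ 0.0283168 m³/ft³ = 4.47703×10⁸ J/m³
4.47703×10⁸ J/m³ ÷ 1055.06 J/BTU × 0.00378541 m³/gal = 1606.3 BTU/gal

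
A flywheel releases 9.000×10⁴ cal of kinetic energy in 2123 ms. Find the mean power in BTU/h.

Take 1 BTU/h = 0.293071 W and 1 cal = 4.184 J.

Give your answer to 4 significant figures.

9.000×10⁴ cal × 4.184 → 376560 J
2123 ms × 0.001 → 2.123 s
P = E / t = 376560 J / 2.123 s = 177372 W
177372 W ÷ (0.293071 W/BTU/h) = 605219 BTU/h

6.052×10⁵ BTU/h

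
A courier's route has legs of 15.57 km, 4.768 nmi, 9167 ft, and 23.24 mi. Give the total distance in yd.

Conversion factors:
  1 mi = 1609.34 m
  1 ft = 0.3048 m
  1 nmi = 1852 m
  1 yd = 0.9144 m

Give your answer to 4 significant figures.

7.064×10⁴ yd

15.57 km × 1000 = 15570 m
4.768 nmi × 1852 = 8830.34 m
9167 ft × 0.3048 = 2794.1 m
23.24 mi × 1609.34 = 37401.1 m
Total: 15570 + 8830.34 + 2794.1 + 37401.1 = 64595.5 m
In yd: 64595.5 / 0.9144 = 70642.5 yd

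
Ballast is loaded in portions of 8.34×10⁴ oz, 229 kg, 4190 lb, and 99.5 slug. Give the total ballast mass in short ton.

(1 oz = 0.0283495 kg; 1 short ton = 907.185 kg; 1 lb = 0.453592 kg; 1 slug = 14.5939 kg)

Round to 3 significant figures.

8.34×10⁴ oz × 0.0283495 → 2364.35 kg
229 kg (already kg)
4190 lb × 0.453592 → 1900.55 kg
99.5 slug × 14.5939 → 1452.09 kg
Combined: 2364.35 + 229 + 1900.55 + 1452.09 = 5945.99 kg
In short ton: 5945.99 / 907.185 = 6.55433 short ton

6.55 short ton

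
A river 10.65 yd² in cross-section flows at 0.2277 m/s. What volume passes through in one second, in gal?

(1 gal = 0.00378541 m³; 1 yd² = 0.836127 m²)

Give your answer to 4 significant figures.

535.6 gal

10.65 yd² × 0.836127 → 8.90475 m²
V = v × A × t = 0.2277 m/s × 8.90475 m² × 1 s = 2.02761 m³
2.02761 m³ ÷ (0.00378541 m³/gal) = 535.638 gal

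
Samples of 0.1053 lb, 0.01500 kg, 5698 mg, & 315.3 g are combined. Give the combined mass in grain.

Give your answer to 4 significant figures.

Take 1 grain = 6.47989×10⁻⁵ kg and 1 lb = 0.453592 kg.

5922 grain

0.1053 lb × 0.453592 = 0.0477632 kg
0.01500 kg (already kg)
5698 mg × 10⁻⁶ = 0.005698 kg
315.3 g × 0.001 = 0.3153 kg
Sum: 0.0477632 + 0.015 + 0.005698 + 0.3153 = 0.383761 kg
In grain: 0.383761 / 6.47989×10⁻⁵ = 5922.34 grain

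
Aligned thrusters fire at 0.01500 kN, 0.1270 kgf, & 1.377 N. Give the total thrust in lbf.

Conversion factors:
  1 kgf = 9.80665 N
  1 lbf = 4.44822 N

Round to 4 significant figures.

0.01500 kN × 1000 = 15 N
0.1270 kgf × 9.80665 = 1.24544 N
1.377 N (already N)
Total: 15 + 1.24544 + 1.377 = 17.6224 N
In lbf: 17.6224 / 4.44822 = 3.96167 lbf

3.962 lbf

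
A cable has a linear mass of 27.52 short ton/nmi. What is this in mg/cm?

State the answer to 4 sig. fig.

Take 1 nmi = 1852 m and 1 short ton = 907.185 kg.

1.348×10⁵ mg/cm

27.52 short ton/nmi × 907.185 kg/short ton ÷ 1852 m/nmi = 13.4804 kg/m
13.4804 kg/m ÷ 10⁻⁶ kg/mg × 0.01 m/cm = 134804 mg/cm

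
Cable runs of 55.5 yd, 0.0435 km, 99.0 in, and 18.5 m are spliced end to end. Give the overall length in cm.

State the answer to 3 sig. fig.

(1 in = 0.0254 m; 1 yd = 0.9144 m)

55.5 yd × 0.9144 → 50.7492 m
0.0435 km × 1000 → 43.5 m
99.0 in × 0.0254 → 2.5146 m
18.5 m (already m)
Total: 50.7492 + 43.5 + 2.5146 + 18.5 = 115.264 m
In cm: 115.264 / 0.01 = 11526.4 cm

1.15×10⁴ cm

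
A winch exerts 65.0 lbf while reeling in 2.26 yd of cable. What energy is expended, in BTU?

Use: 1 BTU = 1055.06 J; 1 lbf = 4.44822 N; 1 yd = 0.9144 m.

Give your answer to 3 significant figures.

65.0 lbf × 4.44822 → 289.134 N
2.26 yd × 0.9144 → 2.06654 m
W = F × d = 289.134 N × 2.06654 m = 597.507 J
597.507 J ÷ (1055.06 J/BTU) = 0.566325 BTU

0.566 BTU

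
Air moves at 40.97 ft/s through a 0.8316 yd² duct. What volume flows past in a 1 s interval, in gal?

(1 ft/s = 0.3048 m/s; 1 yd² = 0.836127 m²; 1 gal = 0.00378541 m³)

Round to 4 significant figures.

2294 gal

40.97 ft/s × 0.3048 = 12.4877 m/s
0.8316 yd² × 0.836127 = 0.695323 m²
V = v × A × t = 12.4877 m/s × 0.695323 m² × 1 s = 8.68299 m³
8.68299 m³ ÷ (0.00378541 m³/gal) = 2293.8 gal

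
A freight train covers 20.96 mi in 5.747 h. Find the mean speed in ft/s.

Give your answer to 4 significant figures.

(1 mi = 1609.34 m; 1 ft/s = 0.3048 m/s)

20.96 mi × 1609.34 = 33731.8 m
5.747 h × 3600 = 20689.2 s
v = d / t = 33731.8 m / 20689.2 s = 1.63041 m/s
1.63041 m/s ÷ (0.3048 m/s/ft/s) = 5.34911 ft/s

5.349 ft/s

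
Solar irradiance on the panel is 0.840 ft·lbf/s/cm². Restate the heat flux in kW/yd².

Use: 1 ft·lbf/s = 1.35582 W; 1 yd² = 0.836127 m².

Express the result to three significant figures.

9.52 kW/yd²

0.840 ft·lbf/s/cm² × 1.35582 W/ft·lbf/s ÷ 0.0001 m²/cm² = 11388.9 W/m²
11388.9 W/m² ÷ 1000 W/kW × 0.836127 m²/yd² = 9.52257 kW/yd²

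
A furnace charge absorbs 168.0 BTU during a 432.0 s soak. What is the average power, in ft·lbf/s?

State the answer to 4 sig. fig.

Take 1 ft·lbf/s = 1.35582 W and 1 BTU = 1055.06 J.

168.0 BTU × 1055.06 = 177250 J
P = E / t = 177250 J / 432 s = 410.301 W
410.301 W ÷ (1.35582 W/ft·lbf/s) = 302.622 ft·lbf/s

302.6 ft·lbf/s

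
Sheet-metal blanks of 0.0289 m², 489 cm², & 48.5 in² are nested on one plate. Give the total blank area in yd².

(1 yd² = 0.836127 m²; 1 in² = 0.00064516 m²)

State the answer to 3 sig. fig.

0.130 yd²

0.0289 m² (already m²)
489 cm² × 0.0001 = 0.0489 m²
48.5 in² × 0.00064516 = 0.0312903 m²
Total: 0.0289 + 0.0489 + 0.0312903 = 0.10909 m²
In yd²: 0.10909 / 0.836127 = 0.130471 yd²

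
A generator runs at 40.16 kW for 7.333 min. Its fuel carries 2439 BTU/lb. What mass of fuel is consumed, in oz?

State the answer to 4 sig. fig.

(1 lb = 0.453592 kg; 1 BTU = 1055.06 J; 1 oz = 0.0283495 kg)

109.9 oz

40.16 kW → 40160 W
7.333 min → 439.98 s
E = P × t = 40160 × 439.98 = 1.76696×10⁷ J
2439 BTU/lb → 5.67314×10⁶ J/kg
m = E / e_s = 1.76696×10⁷ / 5.67314×10⁶ = 3.11461 kg
In oz: 3.11461 / 0.0283495 = 109.865 oz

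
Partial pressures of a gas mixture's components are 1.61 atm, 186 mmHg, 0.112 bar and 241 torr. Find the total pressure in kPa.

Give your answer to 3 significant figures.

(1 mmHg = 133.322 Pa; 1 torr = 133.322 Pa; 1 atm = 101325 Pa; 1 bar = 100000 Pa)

231 kPa

1.61 atm × 101325 → 163133 Pa
186 mmHg × 133.322 → 24797.9 Pa
0.112 bar × 100000 → 11200 Pa
241 torr × 133.322 → 32130.6 Pa
Sum: 163133 + 24797.9 + 11200 + 32130.6 = 231262 Pa
In kPa: 231262 / 1000 = 231.262 kPa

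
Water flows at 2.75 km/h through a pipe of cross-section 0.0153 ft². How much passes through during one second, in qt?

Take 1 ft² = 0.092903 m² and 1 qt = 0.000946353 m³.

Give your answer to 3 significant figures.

1.15 qt

2.75 km/h × (1/3.6) → 0.763889 m/s
0.0153 ft² × 0.092903 → 0.00142142 m²
V = v × A × t = 0.763889 m/s × 0.00142142 m² × 1 s = 0.00108581 m³
0.00108581 m³ ÷ (0.000946353 m³/qt) = 1.14736 qt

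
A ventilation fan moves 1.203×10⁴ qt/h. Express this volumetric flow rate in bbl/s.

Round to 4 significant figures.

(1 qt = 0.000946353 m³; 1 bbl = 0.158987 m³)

1.203×10⁴ qt/h × 0.000946353 m³/qt ÷ 3600 s/h = 0.0031624 m³/s
0.0031624 m³/s ÷ 0.158987 m³/bbl = 0.0198909 bbl/s

0.01989 bbl/s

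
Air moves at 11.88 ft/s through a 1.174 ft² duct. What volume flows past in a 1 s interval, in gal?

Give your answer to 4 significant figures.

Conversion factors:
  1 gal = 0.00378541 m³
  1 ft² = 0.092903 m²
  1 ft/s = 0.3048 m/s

11.88 ft/s × 0.3048 = 3.62102 m/s
1.174 ft² × 0.092903 = 0.109068 m²
V = v × A × t = 3.62102 m/s × 0.109068 m² × 1 s = 0.394937 m³
0.394937 m³ ÷ (0.00378541 m³/gal) = 104.331 gal

104.3 gal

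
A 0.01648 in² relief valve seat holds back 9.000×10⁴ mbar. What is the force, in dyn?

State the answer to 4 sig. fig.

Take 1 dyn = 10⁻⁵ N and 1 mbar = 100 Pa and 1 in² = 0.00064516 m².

9.000×10⁴ mbar × 100 = 9×10⁶ Pa
0.01648 in² × 0.00064516 = 1.06322×10⁻⁵ m²
F = P × A = 9×10⁶ Pa × 1.06322×10⁻⁵ m² = 95.6898 N
95.6898 N ÷ (10⁻⁵ N/dyn) = 9.56898×10⁶ dyn

9.569×10⁶ dyn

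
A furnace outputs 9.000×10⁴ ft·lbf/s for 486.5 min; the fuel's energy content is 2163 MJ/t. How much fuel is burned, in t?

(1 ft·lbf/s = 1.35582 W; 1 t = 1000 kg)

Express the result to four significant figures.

9.000×10⁴ ft·lbf/s → 122024 W
486.5 min → 29190 s
E = P × t = 122024 × 29190 = 3.56188×10⁹ J
2163 MJ/t → 2.163×10⁶ J/kg
m = E / e_s = 3.56188×10⁹ / 2.163×10⁶ = 1646.73 kg
In t: 1646.73 / 1000 = 1.64673 t

1.647 t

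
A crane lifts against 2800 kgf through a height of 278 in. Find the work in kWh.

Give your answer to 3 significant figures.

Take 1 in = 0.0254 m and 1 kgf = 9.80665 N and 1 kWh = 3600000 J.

2800 kgf × 9.80665 = 27458.6 N
278 in × 0.0254 = 7.0612 m
W = F × d = 27458.6 N × 7.0612 m = 193891 J
193891 J ÷ (3600000 J/kWh) = 0.0538586 kWh

0.0539 kWh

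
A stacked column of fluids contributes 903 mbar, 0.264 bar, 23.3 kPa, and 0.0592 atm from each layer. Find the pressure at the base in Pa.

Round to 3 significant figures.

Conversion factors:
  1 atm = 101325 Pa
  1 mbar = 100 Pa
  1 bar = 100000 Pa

1.46×10⁵ Pa

903 mbar × 100 → 90300 Pa
0.264 bar × 100000 → 26400 Pa
23.3 kPa × 1000 → 23300 Pa
0.0592 atm × 101325 → 5998.44 Pa
Combined: 90300 + 26400 + 23300 + 5998.44 = 145998 Pa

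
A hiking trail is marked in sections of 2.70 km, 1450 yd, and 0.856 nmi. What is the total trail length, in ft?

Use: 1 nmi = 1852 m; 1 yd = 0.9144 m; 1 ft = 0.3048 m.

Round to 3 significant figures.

2.70 km × 1000 = 2700 m
1450 yd × 0.9144 = 1325.88 m
0.856 nmi × 1852 = 1585.31 m
Combined: 2700 + 1325.88 + 1585.31 = 5611.19 m
In ft: 5611.19 / 0.3048 = 18409.4 ft

1.84×10⁴ ft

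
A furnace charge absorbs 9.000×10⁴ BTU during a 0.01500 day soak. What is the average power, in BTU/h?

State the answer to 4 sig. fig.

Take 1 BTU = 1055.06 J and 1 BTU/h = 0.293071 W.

2.500×10⁵ BTU/h

9.000×10⁴ BTU × 1055.06 = 9.49554×10⁷ J
0.01500 day × 86400 = 1296 s
P = E / t = 9.49554×10⁷ J / 1296 s = 73268.1 W
73268.1 W ÷ (0.293071 W/BTU/h) = 250001 BTU/h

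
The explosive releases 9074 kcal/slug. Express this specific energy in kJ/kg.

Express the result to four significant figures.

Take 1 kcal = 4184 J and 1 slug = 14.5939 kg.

9074 kcal/slug × 4184 J/kcal ÷ 14.5939 kg/slug = 2.60147×10⁶ J/kg
2.60147×10⁶ J/kg ÷ 1000 J/kJ = 2601.47 kJ/kg

2601 kJ/kg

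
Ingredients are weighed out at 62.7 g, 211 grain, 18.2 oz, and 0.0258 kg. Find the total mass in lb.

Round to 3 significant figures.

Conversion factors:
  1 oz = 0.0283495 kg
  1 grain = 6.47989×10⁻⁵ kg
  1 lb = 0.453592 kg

62.7 g × 0.001 = 0.0627 kg
211 grain × 6.47989×10⁻⁵ = 0.0136726 kg
18.2 oz × 0.0283495 = 0.515961 kg
0.0258 kg (already kg)
Sum: 0.0627 + 0.0136726 + 0.515961 + 0.0258 = 0.618134 kg
In lb: 0.618134 / 0.453592 = 1.36275 lb

1.36 lb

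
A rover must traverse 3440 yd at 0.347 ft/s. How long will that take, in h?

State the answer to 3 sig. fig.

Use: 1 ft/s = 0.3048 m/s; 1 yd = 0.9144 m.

8.26 h

3440 yd × 0.9144 → 3145.54 m
0.347 ft/s × 0.3048 → 0.105766 m/s
t = d / v = 3145.54 m / 0.105766 m/s = 29740.6 s
29740.6 s ÷ (3600 s/h) = 8.26128 h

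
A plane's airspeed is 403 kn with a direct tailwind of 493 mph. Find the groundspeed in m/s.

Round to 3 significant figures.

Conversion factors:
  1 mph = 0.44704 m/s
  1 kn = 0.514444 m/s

403 kn × 0.514444 = 207.321 m/s
493 mph × 0.44704 = 220.391 m/s
Sum: 207.321 + 220.391 = 427.712 m/s

428 m/s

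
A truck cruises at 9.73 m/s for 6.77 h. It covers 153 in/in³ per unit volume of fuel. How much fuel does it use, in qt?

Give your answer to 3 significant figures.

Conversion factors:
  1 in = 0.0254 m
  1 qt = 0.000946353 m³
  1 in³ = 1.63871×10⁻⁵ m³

6.77 h → 24372 s
d = v × t = 9.73 × 24372 = 237140 m
153 in/in³ → 237150 m/m³
V = d / (distance per unit fuel) = 237140 / 237150 = 0.999958 m³
In qt: 0.999958 / 0.000946353 = 1056.64 qt

1060 qt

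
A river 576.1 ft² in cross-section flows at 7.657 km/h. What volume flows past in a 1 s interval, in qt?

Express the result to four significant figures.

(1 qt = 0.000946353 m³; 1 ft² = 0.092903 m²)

7.657 km/h × (1/3.6) = 2.12694 m/s
576.1 ft² × 0.092903 = 53.5214 m²
V = v × A × t = 2.12694 m/s × 53.5214 m² × 1 s = 113.837 m³
113.837 m³ ÷ (0.000946353 m³/qt) = 120290 qt

1.203×10⁵ qt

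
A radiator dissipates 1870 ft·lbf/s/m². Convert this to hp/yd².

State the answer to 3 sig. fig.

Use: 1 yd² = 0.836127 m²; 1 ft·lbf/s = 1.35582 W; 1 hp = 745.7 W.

1870 ft·lbf/s/m² × 1.35582 W/ft·lbf/s = 2535.38 W/m²
2535.38 W/m² ÷ 745.7 W/hp × 0.836127 m²/yd² = 2.84283 hp/yd²

2.84 hp/yd²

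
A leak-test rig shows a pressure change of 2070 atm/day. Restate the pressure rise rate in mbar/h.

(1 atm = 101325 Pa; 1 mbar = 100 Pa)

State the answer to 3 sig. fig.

8.74×10⁴ mbar/h

2070 atm/day × 101325 Pa/atm ÷ 86400 s/day = 2427.58 Pa/s
2427.58 Pa/s ÷ 100 Pa/mbar × 3600 s/h = 87392.9 mbar/h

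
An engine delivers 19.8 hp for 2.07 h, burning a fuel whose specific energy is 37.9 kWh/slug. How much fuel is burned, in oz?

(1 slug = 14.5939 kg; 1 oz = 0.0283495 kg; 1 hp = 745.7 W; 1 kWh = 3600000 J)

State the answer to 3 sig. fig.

415 oz

19.8 hp → 14764.9 W
2.07 h → 7452 s
E = P × t = 14764.9 × 7452 = 1.10028×10⁸ J
37.9 kWh/slug → 9.34911×10⁶ J/kg
m = E / e_s = 1.10028×10⁸ / 9.34911×10⁶ = 11.7688 kg
In oz: 11.7688 / 0.0283495 = 415.133 oz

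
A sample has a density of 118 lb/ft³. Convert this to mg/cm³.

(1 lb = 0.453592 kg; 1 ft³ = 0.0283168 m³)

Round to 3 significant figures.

1890 mg/cm³

118 lb/ft³ × 0.453592 kg/lb ÷ 0.0283168 m³/ft³ = 1890.18 kg/m³
1890.18 kg/m³ ÷ 10⁻⁶ kg/mg × 10⁻⁶ m³/cm³ = 1890.18 mg/cm³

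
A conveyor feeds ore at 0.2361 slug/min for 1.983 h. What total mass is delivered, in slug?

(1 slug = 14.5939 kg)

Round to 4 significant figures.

28.09 slug

0.2361 slug/min → 0.057427 kg/s
1.983 h → 7138.8 s
m = ṁ × t = 0.057427 × 7138.8 = 409.96 kg
In slug: 409.96 / 14.5939 = 28.0912 slug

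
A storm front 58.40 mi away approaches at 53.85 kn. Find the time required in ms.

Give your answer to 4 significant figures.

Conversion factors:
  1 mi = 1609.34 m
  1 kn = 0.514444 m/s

3.393×10⁶ ms

58.40 mi × 1609.34 = 93985.5 m
53.85 kn × 0.514444 = 27.7028 m/s
t = d / v = 93985.5 m / 27.7028 m/s = 3392.64 s
3392.64 s ÷ (0.001 s/ms) = 3.39264×10⁶ ms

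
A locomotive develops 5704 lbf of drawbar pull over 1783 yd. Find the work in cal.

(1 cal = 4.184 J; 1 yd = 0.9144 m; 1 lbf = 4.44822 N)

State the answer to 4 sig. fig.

5704 lbf × 4.44822 → 25372.6 N
1783 yd × 0.9144 → 1630.38 m
W = F × d = 25372.6 N × 1630.38 m = 4.1367×10⁷ J
4.1367×10⁷ J ÷ (4.184 J/cal) = 9.88695×10⁶ cal

9.887×10⁶ cal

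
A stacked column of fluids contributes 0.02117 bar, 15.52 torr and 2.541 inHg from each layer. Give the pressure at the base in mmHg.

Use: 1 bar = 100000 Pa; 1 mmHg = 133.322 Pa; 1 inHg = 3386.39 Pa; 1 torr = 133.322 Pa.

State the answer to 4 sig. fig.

0.02117 bar × 100000 = 2117 Pa
15.52 torr × 133.322 = 2069.16 Pa
2.541 inHg × 3386.39 = 8604.82 Pa
Combined: 2117 + 2069.16 + 8604.82 = 12791 Pa
In mmHg: 12791 / 133.322 = 95.9407 mmHg

95.94 mmHg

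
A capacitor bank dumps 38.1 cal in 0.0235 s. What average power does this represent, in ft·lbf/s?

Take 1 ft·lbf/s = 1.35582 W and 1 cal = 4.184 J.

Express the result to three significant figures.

38.1 cal × 4.184 → 159.41 J
P = E / t = 159.41 J / 0.0235 s = 6783.4 W
6783.4 W ÷ (1.35582 W/ft·lbf/s) = 5003.17 ft·lbf/s

5000 ft·lbf/s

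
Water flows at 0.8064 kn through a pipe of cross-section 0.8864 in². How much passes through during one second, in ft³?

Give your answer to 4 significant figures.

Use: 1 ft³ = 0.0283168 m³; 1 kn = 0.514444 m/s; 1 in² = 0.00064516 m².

0.8064 kn × 0.514444 = 0.414848 m/s
0.8864 in² × 0.00064516 = 5.7187×10⁻⁴ m²
V = v × A × t = 0.414848 m/s × 5.7187×10⁻⁴ m² × 1 s = 2.37239×10⁻⁴ m³
2.37239×10⁻⁴ m³ ÷ (0.0283168 m³/ft³) = 0.00837803 ft³

0.008378 ft³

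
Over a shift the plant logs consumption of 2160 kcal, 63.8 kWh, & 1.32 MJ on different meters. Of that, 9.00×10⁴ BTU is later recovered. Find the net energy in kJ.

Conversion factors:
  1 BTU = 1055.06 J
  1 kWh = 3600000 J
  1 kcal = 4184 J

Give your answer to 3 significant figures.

1.45×10⁵ kJ

2160 kcal × 4184 → 9.03744×10⁶ J
63.8 kWh × 3600000 → 2.2968×10⁸ J
1.32 MJ × 1000000 → 1.32×10⁶ J
9.00×10⁴ BTU × 1055.06 → 9.49554×10⁷ J
Net: 9.03744×10⁶ + 2.2968×10⁸ + 1.32×10⁶ − 9.49554×10⁷ = 1.45082×10⁸ J
In kJ: 1.45082×10⁸ / 1000 = 145082 kJ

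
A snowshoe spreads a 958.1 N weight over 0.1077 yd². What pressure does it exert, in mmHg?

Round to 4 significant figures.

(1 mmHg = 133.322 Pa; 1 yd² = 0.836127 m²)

79.80 mmHg

0.1077 yd² × 0.836127 = 0.0900509 m²
P = F / A = 958.1 N / 0.0900509 m² = 10639.5 Pa
10639.5 Pa ÷ (133.322 Pa/mmHg) = 79.803 mmHg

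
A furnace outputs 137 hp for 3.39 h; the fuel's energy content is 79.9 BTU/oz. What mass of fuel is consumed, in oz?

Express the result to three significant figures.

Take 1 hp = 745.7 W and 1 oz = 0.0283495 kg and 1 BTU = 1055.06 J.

1.48×10⁴ oz

137 hp → 102161 W
3.39 h → 12204 s
E = P × t = 102161 × 12204 = 1.24677×10⁹ J
79.9 BTU/oz → 2.97357×10⁶ J/kg
m = E / e_s = 1.24677×10⁹ / 2.97357×10⁶ = 419.284 kg
In oz: 419.284 / 0.0283495 = 14789.8 oz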